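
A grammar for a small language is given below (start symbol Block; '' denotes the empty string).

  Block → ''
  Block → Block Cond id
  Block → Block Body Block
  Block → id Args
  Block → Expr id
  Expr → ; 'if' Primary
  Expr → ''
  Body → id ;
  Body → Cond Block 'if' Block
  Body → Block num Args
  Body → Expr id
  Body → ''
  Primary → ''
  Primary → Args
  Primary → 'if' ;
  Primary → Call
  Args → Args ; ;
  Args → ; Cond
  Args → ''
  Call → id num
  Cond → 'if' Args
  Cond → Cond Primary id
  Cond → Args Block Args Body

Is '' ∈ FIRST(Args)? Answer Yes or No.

Args has an ''-production, so Args ⇒ ''.

Yes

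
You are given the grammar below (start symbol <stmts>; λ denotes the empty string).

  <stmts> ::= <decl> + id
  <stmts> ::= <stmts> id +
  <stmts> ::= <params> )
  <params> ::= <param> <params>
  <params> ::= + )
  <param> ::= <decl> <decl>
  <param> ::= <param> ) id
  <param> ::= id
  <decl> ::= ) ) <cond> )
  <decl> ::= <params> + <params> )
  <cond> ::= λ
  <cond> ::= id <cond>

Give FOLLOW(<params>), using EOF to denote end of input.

{ ), + }

In <stmts> ::= <params> ): add FIRST()) = { ) }.
In <params> ::= <param> <params>: <params> is at the end, add FOLLOW(<params>) = { ), + }.
In <decl> ::= <params> + <params> ): add FIRST(+ <params> )) = { + }.
In <decl> ::= <params> + <params> ): add FIRST()) = { ) }.
Union: FOLLOW(<params>) = { ), + }.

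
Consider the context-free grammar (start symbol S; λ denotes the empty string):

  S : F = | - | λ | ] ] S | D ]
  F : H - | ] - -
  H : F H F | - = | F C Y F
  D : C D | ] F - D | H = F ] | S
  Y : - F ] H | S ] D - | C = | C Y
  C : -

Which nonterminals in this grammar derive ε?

{ D, S }

Directly nullable (have an λ-production): S.
D : S with every symbol nullable, so D is nullable.
No other nonterminal has a production whose RHS symbols are all nullable.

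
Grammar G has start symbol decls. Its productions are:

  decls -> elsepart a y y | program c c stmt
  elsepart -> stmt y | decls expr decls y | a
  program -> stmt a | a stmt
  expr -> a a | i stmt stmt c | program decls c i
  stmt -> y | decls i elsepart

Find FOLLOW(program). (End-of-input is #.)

{ a, c, y }

In decls -> program c c stmt: add FIRST(c c stmt) = { c }.
In expr -> program decls c i: add FIRST(decls c i) = { a, y }.
Union: FOLLOW(program) = { a, c, y }.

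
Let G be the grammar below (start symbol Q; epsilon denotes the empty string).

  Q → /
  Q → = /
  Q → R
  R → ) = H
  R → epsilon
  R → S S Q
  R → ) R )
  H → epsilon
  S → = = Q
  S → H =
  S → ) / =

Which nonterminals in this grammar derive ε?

{ H, Q, R }

Directly nullable (have an epsilon-production): R, H.
Q → R with every symbol nullable, so Q is nullable.
No other nonterminal has a production whose RHS symbols are all nullable.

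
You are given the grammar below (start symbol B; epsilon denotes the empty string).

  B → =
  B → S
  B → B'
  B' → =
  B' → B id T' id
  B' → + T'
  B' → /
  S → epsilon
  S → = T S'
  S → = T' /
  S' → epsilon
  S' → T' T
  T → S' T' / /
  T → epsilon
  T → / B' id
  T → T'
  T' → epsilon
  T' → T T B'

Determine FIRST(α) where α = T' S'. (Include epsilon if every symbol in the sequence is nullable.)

Add FIRST(T')\{epsilon} = { +, /, =, id }; T' is nullable, continue.
Add FIRST(S')\{epsilon} = { +, /, =, id }; S' is nullable, continue.
Every symbol is nullable, so include epsilon.

{ +, /, =, id, epsilon }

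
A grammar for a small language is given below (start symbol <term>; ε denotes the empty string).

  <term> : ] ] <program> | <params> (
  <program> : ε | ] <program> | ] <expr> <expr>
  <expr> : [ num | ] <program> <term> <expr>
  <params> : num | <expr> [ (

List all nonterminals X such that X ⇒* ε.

Directly nullable (have an ε-production): <program>.
No other nonterminal has a production whose RHS symbols are all nullable.

{ <program> }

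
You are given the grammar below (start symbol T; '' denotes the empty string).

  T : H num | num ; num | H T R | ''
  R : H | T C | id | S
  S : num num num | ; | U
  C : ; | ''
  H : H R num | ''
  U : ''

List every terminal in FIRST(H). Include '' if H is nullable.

From H : H R num: H, R nullable, take FIRST(H) ∪ FIRST(R) ∪ {num} = { ;, id, num }.
H : '' contributes ''.
Union: FIRST(H) = { ;, id, num, '' }.

{ ;, id, num, '' }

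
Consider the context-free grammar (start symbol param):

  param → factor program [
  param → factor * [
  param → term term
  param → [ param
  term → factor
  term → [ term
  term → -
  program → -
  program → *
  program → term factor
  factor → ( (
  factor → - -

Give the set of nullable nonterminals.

{ } (none)

No nonterminal has an empty production or an RHS whose symbols are all nullable.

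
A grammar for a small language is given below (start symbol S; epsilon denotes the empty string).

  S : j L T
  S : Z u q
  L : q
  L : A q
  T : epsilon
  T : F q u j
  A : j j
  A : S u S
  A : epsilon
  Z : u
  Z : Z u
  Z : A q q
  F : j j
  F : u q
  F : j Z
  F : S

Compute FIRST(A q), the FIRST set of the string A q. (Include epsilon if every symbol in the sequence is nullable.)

{ j, q, u }

Add FIRST(A)\{epsilon} = { j, q, u }; A is nullable, continue.
q is a terminal; add {q} and stop.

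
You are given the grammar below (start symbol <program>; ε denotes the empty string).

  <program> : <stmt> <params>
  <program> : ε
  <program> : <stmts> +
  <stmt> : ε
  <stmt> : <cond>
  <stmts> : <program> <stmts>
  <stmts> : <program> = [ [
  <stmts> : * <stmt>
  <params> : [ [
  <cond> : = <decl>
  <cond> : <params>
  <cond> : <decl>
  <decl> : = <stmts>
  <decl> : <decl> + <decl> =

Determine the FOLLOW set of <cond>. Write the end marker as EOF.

In <stmt> : <cond>: <cond> is at the end, add FOLLOW(<stmt>) = { +, =, [ }.
Union: FOLLOW(<cond>) = { +, =, [ }.

{ +, =, [ }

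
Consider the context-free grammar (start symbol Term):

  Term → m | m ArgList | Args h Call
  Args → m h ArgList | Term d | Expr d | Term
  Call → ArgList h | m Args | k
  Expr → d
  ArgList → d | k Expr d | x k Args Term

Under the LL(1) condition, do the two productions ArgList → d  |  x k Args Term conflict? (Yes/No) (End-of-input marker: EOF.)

FIRST(d) = { d } and FIRST(x k Args Term) = { x }.
The FIRST sets are disjoint and neither alternative is nullable — no conflict.

No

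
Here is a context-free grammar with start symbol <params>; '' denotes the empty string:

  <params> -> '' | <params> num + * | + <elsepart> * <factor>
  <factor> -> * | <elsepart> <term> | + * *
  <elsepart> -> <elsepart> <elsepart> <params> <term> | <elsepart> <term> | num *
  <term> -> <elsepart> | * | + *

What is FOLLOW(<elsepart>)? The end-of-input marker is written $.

{ $, *, +, num }

In <params> -> + <elsepart> * <factor>: add FIRST(* <factor>) = { * }.
In <factor> -> <elsepart> <term>: add FIRST(<term>) = { *, +, num }.
In <elsepart> -> <elsepart> <elsepart> <params> <term>: add FIRST(<elsepart> <params> <term>) = { num }.
In <elsepart> -> <elsepart> <elsepart> <params> <term>: add FIRST(<params> <term>) = { *, +, num }.
In <elsepart> -> <elsepart> <term>: add FIRST(<term>) = { *, +, num }.
In <term> -> <elsepart>: <elsepart> is at the end, add FOLLOW(<term>) = { $, *, +, num }.
Union: FOLLOW(<elsepart>) = { $, *, +, num }.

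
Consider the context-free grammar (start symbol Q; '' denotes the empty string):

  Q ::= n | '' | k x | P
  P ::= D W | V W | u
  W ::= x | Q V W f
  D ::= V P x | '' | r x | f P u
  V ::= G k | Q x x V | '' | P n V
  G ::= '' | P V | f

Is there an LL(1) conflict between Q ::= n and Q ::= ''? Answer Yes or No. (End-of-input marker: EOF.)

FIRST(n) = { n } and FIRST('') = { '' }.
The second alternative is nullable and FOLLOW(Q) = { EOF, f, k, n, r, u, x } shares n with FIRST of the first — conflict.

Yes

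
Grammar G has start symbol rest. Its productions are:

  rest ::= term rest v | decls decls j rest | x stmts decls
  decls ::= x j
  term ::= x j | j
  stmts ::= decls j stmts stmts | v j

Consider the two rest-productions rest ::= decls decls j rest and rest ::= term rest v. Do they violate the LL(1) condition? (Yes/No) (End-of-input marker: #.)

Yes

FIRST(decls decls j rest) = { x } and FIRST(term rest v) = { j, x }.
Both contain x, so the two alternatives are not disjoint — LL(1) conflict.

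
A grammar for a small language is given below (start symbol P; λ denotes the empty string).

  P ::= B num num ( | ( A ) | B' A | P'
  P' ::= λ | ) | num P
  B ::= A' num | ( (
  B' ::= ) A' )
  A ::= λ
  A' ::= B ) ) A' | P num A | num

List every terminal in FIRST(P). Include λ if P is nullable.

{ (, ), num, λ }

From P ::= B num num (: add FIRST(B) = { (, ), num }.
P ::= ( A ) contributes {(}.
From P ::= B' A: add FIRST(B') = { ) }.
From P ::= P': add FIRST(P') = { ), num, λ } (including λ since P' is nullable).
Union: FIRST(P) = { (, ), num, λ }.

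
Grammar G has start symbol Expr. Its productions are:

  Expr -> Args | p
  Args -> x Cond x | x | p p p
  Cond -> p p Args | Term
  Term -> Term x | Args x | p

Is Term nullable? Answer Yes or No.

No

No nonterminal in this grammar is nullable.
No production of Term has an RHS whose symbols are all nullable, so Term is not nullable.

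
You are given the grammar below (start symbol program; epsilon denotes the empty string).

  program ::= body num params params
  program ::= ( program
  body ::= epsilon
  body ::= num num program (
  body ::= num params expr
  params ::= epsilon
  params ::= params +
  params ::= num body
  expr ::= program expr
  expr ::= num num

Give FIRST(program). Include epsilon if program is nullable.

{ (, num }

From program ::= body num params params: body nullable, take FIRST(body) ∪ {num} = { num }.
program ::= ( program contributes {(}.
Union: FIRST(program) = { (, num }.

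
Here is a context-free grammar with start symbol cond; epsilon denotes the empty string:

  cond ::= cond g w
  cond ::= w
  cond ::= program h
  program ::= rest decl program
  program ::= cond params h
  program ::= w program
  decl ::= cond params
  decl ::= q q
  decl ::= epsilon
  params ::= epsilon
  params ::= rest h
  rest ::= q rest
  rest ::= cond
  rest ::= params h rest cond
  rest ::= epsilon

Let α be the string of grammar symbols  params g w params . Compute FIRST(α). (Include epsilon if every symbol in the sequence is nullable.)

{ g, h, q, w }

Add FIRST(params)\{epsilon} = { h, q, w }; params is nullable, continue.
g is a terminal; add {g} and stop.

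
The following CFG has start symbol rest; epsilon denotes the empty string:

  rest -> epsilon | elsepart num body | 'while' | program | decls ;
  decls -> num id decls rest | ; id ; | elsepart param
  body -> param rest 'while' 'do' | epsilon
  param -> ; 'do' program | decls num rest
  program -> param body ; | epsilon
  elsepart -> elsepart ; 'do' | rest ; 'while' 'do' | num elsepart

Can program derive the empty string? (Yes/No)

Yes

program has an epsilon-production, so program ⇒ epsilon.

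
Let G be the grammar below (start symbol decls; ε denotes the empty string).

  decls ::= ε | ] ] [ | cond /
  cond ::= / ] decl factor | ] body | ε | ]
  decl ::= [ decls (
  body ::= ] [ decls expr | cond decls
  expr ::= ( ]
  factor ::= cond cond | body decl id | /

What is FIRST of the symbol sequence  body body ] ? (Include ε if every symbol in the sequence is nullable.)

{ /, ] }

Add FIRST(body)\{ε} = { /, ] }; body is nullable, continue.
Add FIRST(body)\{ε} = { /, ] }; body is nullable, continue.
] is a terminal; add {]} and stop.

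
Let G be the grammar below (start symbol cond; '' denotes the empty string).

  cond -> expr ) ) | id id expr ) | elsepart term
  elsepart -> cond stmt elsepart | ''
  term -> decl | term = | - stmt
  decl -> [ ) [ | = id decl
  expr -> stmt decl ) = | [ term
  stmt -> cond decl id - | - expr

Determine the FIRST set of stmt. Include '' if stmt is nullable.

From stmt -> cond decl id -: add FIRST(cond) = { -, =, [, id }.
stmt -> - expr contributes {-}.
Union: FIRST(stmt) = { -, =, [, id }.

{ -, =, [, id }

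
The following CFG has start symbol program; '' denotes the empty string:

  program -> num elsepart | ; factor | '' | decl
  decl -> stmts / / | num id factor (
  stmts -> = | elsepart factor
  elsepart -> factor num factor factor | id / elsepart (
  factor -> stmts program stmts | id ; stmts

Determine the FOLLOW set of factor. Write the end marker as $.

In program -> ; factor: factor is at the end, add FOLLOW(program) = { $, =, id }.
In decl -> num id factor (: add FIRST(() = { ( }.
In stmts -> elsepart factor: factor is at the end, add FOLLOW(stmts) = { $, (, /, ;, =, id, num }.
In elsepart -> factor num factor factor: add FIRST(num factor factor) = { num }.
In elsepart -> factor num factor factor: add FIRST(factor) = { =, id }.
In elsepart -> factor num factor factor: factor is at the end, add FOLLOW(elsepart) = { $, (, =, id }.
Union: FOLLOW(factor) = { $, (, /, ;, =, id, num }.

{ $, (, /, ;, =, id, num }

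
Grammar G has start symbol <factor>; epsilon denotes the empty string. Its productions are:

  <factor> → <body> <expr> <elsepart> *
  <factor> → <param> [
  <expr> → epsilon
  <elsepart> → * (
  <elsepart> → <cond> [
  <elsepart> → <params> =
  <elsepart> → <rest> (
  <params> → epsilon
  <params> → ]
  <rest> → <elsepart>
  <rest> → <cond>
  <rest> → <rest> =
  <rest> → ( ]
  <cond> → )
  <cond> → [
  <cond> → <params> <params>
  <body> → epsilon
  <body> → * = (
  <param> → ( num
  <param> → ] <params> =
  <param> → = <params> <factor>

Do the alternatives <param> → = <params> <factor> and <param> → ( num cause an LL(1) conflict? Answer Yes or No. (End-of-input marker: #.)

FIRST(= <params> <factor>) = { = } and FIRST(( num) = { ( }.
The FIRST sets are disjoint and neither alternative is nullable — no conflict.

No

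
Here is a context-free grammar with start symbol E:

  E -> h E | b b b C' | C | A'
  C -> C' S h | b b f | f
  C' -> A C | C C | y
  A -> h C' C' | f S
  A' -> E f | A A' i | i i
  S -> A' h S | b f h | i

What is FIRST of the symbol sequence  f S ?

{ f }

f is a terminal; add {f} and stop.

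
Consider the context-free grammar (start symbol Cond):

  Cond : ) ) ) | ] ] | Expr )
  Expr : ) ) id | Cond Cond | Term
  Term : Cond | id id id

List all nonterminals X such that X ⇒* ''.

{ } (none)

No nonterminal has an empty production or an RHS whose symbols are all nullable.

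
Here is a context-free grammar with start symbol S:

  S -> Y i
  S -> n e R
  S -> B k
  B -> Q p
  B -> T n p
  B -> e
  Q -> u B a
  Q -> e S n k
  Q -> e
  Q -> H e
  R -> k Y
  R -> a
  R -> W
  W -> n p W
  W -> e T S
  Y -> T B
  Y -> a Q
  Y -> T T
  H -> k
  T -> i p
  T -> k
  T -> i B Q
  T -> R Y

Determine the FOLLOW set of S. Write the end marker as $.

S is the start symbol, so $ ∈ FOLLOW(S).
In Q -> e S n k: add FIRST(n k) = { n }.
In W -> e T S: S is at the end, add FOLLOW(W) = { $, a, e, i, k, n }.
Union: FOLLOW(S) = { $, a, e, i, k, n }.

{ $, a, e, i, k, n }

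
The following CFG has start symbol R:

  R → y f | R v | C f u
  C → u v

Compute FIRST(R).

R → y f contributes {y}.
From R → R v: add FIRST(R) = { u, y }.
From R → C f u: add FIRST(C) = { u }.
Union: FIRST(R) = { u, y }.

{ u, y }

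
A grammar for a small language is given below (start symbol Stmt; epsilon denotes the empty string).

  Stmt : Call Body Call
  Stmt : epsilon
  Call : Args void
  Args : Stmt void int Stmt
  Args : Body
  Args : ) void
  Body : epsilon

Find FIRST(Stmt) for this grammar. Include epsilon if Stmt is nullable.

{ ), void, epsilon }

From Stmt : Call Body Call: add FIRST(Call) = { ), void }.
Stmt : epsilon contributes epsilon.
Union: FIRST(Stmt) = { ), void, epsilon }.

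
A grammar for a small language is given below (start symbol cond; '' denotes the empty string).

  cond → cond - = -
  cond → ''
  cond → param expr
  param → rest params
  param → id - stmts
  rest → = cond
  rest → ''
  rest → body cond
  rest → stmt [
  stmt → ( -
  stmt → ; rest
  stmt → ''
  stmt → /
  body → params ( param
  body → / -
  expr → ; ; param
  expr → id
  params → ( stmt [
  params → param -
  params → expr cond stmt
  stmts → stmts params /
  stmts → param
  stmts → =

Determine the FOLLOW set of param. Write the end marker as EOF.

{ EOF, (, -, /, ;, =, [, id }

In cond → param expr: add FIRST(expr) = { ;, id }.
In body → params ( param: param is at the end, add FOLLOW(body) = { EOF, (, -, /, ;, =, [, id }.
In expr → ; ; param: param is at the end, add FOLLOW(expr) = { EOF, (, -, /, ;, =, [, id }.
In params → param -: add FIRST(-) = { - }.
In stmts → param: param is at the end, add FOLLOW(stmts) = { EOF, (, -, /, ;, =, [, id }.
Union: FOLLOW(param) = { EOF, (, -, /, ;, =, [, id }.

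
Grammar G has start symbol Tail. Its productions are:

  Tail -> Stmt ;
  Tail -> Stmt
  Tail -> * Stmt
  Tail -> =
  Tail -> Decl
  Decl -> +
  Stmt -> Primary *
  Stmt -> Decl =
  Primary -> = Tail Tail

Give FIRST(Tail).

{ *, +, = }

From Tail -> Stmt ;: add FIRST(Stmt) = { +, = }.
From Tail -> Stmt: add FIRST(Stmt) = { +, = }.
Tail -> * Stmt contributes {*}.
Tail -> = contributes {=}.
From Tail -> Decl: add FIRST(Decl) = { + }.
Union: FIRST(Tail) = { *, +, = }.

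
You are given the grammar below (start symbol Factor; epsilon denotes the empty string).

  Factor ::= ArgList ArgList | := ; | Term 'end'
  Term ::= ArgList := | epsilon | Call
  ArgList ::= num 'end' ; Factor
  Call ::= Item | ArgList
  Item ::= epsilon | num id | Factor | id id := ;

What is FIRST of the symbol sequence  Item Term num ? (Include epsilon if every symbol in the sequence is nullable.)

{ 'end', :=, id, num }

Add FIRST(Item)\{epsilon} = { 'end', :=, id, num }; Item is nullable, continue.
Add FIRST(Term)\{epsilon} = { 'end', :=, id, num }; Term is nullable, continue.
num is a terminal; add {num} and stop.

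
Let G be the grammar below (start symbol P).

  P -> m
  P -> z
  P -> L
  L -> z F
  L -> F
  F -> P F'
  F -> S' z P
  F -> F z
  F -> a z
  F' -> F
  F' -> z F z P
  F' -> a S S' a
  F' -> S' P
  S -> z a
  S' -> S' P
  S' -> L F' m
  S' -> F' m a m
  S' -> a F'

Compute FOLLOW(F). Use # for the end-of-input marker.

In L -> z F: F is at the end, add FOLLOW(L) = { #, a, m, z }.
In L -> F: F is at the end, add FOLLOW(L) = { #, a, m, z }.
In F -> F z: add FIRST(z) = { z }.
In F' -> F: F is at the end, add FOLLOW(F') = { #, a, m, z }.
In F' -> z F z P: add FIRST(z P) = { z }.
Union: FOLLOW(F) = { #, a, m, z }.

{ #, a, m, z }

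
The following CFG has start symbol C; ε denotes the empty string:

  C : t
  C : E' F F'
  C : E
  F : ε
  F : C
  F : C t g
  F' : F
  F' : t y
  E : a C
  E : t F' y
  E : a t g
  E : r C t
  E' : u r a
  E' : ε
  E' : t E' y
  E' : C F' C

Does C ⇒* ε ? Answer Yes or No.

C : E' F F' and each of E', F, F' is nullable, so C ⇒* ε.

Yes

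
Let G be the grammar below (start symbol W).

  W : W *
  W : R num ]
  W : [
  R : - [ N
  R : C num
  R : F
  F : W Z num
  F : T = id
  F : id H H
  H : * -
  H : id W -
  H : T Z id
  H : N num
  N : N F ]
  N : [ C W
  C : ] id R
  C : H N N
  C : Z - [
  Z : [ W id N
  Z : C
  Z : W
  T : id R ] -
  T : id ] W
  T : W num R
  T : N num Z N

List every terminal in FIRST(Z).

{ *, -, [, ], id }

Z : [ W id N contributes {[}.
From Z : C: add FIRST(C) = { *, -, [, ], id }.
From Z : W: add FIRST(W) = { *, -, [, ], id }.
Union: FIRST(Z) = { *, -, [, ], id }.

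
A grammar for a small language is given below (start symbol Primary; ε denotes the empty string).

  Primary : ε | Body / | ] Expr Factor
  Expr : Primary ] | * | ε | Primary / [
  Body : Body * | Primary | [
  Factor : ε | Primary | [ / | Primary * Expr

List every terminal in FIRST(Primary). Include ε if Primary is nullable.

{ *, /, [, ], ε }

Primary : ε contributes ε.
From Primary : Body /: Body nullable, take FIRST(Body) ∪ {/} = { *, /, [, ] }.
Primary : ] Expr Factor contributes {]}.
Union: FIRST(Primary) = { *, /, [, ], ε }.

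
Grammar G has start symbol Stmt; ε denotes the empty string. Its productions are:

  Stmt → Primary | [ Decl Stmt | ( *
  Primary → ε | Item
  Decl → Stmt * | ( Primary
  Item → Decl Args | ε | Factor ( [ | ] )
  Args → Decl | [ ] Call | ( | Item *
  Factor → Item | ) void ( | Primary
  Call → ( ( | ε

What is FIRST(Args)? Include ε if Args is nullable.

{ (, ), *, [, ] }

From Args → Decl: add FIRST(Decl) = { (, ), *, [, ] }.
Args → [ ] Call contributes {[}.
Args → ( contributes {(}.
From Args → Item *: Item nullable, take FIRST(Item) ∪ {*} = { (, ), *, [, ] }.
Union: FIRST(Args) = { (, ), *, [, ] }.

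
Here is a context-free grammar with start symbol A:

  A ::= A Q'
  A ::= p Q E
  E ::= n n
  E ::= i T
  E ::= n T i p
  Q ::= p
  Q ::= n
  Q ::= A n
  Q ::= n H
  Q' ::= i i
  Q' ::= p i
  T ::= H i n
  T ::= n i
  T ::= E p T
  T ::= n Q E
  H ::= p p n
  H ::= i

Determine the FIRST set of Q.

{ n, p }

Q ::= p contributes {p}.
Q ::= n contributes {n}.
From Q ::= A n: add FIRST(A) = { p }.
Q ::= n H contributes {n}.
Union: FIRST(Q) = { n, p }.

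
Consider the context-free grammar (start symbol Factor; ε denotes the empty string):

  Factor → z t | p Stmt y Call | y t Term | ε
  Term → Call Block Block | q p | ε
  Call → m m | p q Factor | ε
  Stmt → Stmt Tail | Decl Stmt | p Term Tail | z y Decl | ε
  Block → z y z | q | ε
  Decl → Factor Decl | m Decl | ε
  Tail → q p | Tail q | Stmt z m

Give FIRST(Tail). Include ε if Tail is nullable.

Tail → q p contributes {q}.
From Tail → Tail q: add FIRST(Tail) = { m, p, q, y, z }.
From Tail → Stmt z m: Stmt nullable, take FIRST(Stmt) ∪ {z} = { m, p, q, y, z }.
Union: FIRST(Tail) = { m, p, q, y, z }.

{ m, p, q, y, z }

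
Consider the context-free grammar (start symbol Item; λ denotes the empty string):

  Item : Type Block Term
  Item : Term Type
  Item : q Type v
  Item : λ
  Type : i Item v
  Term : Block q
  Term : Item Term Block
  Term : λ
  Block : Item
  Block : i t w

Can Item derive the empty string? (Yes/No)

Item has an λ-production, so Item ⇒ λ.

Yes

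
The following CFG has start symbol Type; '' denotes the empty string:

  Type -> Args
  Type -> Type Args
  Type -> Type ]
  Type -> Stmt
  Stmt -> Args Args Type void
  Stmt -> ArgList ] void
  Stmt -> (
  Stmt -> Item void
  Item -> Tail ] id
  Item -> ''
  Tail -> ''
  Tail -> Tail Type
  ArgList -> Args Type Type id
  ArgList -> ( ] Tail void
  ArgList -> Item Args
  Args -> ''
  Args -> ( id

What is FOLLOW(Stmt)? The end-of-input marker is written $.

In Type -> Stmt: Stmt is at the end, add FOLLOW(Type) = { $, (, ], id, void }.
Union: FOLLOW(Stmt) = { $, (, ], id, void }.

{ $, (, ], id, void }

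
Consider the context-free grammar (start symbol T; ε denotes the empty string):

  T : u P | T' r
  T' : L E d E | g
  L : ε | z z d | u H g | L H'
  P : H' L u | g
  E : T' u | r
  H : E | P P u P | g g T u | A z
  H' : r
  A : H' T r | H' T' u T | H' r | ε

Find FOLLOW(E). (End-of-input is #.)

{ d, g, r, u }

In T' : L E d E: add FIRST(d E) = { d }.
In T' : L E d E: E is at the end, add FOLLOW(T') = { r, u }.
In H : E: E is at the end, add FOLLOW(H) = { g }.
Union: FOLLOW(E) = { d, g, r, u }.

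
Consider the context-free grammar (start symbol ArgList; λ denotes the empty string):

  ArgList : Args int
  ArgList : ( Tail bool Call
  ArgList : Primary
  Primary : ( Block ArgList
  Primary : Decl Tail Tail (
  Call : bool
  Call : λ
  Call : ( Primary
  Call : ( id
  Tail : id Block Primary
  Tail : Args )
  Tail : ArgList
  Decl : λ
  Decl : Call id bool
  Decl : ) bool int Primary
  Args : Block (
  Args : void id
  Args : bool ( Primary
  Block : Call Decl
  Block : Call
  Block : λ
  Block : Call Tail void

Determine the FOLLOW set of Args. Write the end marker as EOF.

{ ), int }

In ArgList : Args int: add FIRST(int) = { int }.
In Tail : Args ): add FIRST()) = { ) }.
Union: FOLLOW(Args) = { ), int }.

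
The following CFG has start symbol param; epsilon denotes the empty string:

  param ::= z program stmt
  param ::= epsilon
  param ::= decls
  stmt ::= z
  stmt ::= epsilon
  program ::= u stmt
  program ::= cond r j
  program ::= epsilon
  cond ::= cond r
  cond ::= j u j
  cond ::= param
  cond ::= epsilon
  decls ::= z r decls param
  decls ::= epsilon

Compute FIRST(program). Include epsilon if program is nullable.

{ j, r, u, z, epsilon }

program ::= u stmt contributes {u}.
From program ::= cond r j: cond nullable, take FIRST(cond) ∪ {r} = { j, r, z }.
program ::= epsilon contributes epsilon.
Union: FIRST(program) = { j, r, u, z, epsilon }.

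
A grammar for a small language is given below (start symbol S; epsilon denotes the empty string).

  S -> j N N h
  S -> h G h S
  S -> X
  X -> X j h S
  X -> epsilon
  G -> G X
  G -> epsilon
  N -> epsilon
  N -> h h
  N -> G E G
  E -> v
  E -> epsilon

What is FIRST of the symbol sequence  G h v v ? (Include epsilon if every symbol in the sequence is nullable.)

{ h, j }

Add FIRST(G)\{epsilon} = { j }; G is nullable, continue.
h is a terminal; add {h} and stop.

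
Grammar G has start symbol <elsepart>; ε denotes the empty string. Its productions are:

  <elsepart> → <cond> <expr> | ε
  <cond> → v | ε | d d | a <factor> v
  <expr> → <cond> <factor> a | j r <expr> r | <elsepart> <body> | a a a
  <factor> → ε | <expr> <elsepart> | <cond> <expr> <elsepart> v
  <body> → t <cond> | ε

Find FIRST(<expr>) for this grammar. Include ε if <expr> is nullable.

{ a, d, j, t, v, ε }

From <expr> → <cond> <factor> a: <cond>, <factor> nullable, take FIRST(<cond>) ∪ FIRST(<factor>) ∪ {a} = { a, d, j, t, v }.
<expr> → j r <expr> r contributes {j}.
From <expr> → <elsepart> <body>: <elsepart>, <body> nullable, take FIRST(<elsepart>) ∪ FIRST(<body>) = { a, d, j, t, v }; also ε since the whole RHS is nullable.
<expr> → a a a contributes {a}.
Union: FIRST(<expr>) = { a, d, j, t, v, ε }.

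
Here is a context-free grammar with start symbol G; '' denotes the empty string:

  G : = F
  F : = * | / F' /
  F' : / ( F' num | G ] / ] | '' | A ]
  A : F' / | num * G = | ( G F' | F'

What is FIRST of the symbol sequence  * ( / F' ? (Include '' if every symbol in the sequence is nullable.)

* is a terminal; add {*} and stop.

{ * }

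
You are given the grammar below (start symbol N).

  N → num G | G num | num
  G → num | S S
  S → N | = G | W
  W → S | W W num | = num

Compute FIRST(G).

G → num contributes {num}.
From G → S S: add FIRST(S) = { =, num }.
Union: FIRST(G) = { =, num }.

{ =, num }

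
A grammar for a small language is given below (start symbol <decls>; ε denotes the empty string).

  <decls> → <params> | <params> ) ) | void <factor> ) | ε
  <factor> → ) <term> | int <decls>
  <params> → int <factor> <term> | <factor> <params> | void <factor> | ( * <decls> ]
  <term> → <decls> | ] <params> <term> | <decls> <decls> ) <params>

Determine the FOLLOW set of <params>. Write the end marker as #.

{ #, (, ), ], int, void }

In <decls> → <params>: <params> is at the end, add FOLLOW(<decls>) = { #, (, ), ], int, void }.
In <decls> → <params> ) ): add FIRST() )) = { ) }.
In <params> → <factor> <params>: <params> is at the end, add FOLLOW(<params>) = { #, (, ), ], int, void }.
In <term> → ] <params> <term>: add FIRST(<term>)\{ε} = { (, ), ], int, void }.
  Since <term> is nullable, also add FOLLOW(<term>) = { #, (, ), ], int, void }.
In <term> → <decls> <decls> ) <params>: <params> is at the end, add FOLLOW(<term>) = { #, (, ), ], int, void }.
Union: FOLLOW(<params>) = { #, (, ), ], int, void }.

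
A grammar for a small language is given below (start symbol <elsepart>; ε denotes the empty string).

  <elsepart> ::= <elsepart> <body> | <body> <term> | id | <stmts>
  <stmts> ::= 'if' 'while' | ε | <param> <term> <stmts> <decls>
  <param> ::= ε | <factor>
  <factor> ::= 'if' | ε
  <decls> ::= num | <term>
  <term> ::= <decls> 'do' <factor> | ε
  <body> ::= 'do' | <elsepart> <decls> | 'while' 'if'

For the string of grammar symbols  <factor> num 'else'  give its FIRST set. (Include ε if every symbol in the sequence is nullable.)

Add FIRST(<factor>)\{ε} = { 'if' }; <factor> is nullable, continue.
num is a terminal; add {num} and stop.

{ 'if', num }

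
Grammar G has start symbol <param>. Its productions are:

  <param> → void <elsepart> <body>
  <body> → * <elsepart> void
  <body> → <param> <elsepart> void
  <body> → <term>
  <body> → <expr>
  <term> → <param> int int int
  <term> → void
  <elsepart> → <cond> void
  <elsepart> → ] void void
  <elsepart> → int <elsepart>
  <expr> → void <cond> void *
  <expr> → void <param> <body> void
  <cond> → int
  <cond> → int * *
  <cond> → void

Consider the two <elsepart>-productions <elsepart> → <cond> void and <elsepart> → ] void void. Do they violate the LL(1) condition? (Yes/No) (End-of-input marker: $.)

FIRST(<cond> void) = { int, void } and FIRST(] void void) = { ] }.
The FIRST sets are disjoint and neither alternative is nullable — no conflict.

No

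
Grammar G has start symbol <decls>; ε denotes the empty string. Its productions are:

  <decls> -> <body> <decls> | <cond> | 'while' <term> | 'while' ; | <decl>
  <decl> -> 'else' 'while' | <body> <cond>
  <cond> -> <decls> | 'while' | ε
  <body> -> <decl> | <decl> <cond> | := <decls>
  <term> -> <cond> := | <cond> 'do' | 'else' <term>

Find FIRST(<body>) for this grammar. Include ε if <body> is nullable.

{ 'else', := }

From <body> -> <decl>: add FIRST(<decl>) = { 'else', := }.
From <body> -> <decl> <cond>: add FIRST(<decl>) = { 'else', := }.
<body> -> := <decls> contributes {:=}.
Union: FIRST(<body>) = { 'else', := }.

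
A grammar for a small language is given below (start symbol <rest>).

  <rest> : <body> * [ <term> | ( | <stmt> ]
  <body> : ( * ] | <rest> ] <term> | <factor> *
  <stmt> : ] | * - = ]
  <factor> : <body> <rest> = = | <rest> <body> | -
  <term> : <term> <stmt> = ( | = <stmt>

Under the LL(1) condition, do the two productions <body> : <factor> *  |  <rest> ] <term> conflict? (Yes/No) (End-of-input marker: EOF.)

Yes

FIRST(<factor> *) = { (, *, -, ] } and FIRST(<rest> ] <term>) = { (, *, -, ] }.
Both contain (, so the two alternatives are not disjoint — LL(1) conflict.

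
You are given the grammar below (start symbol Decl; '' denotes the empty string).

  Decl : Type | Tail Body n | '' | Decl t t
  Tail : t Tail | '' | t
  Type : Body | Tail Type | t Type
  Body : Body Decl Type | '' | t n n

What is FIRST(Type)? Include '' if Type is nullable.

{ n, t, '' }

From Type : Body: add FIRST(Body) = { n, t, '' } (including '' since Body is nullable).
From Type : Tail Type: Tail, Type nullable, take FIRST(Tail) ∪ FIRST(Type) = { n, t }; also '' since the whole RHS is nullable.
Type : t Type contributes {t}.
Union: FIRST(Type) = { n, t, '' }.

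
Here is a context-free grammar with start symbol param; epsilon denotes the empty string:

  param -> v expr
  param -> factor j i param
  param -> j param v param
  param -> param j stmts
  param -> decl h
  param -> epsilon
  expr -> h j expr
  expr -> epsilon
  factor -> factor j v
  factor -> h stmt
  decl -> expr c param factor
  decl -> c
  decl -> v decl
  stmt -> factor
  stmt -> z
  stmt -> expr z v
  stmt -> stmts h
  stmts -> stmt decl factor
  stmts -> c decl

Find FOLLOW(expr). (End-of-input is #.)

{ #, c, h, j, v, z }

In param -> v expr: expr is at the end, add FOLLOW(param) = { #, h, j, v }.
In expr -> h j expr: expr is at the end, add FOLLOW(expr) = { #, c, h, j, v, z }.
In decl -> expr c param factor: add FIRST(c param factor) = { c }.
In stmt -> expr z v: add FIRST(z v) = { z }.
Union: FOLLOW(expr) = { #, c, h, j, v, z }.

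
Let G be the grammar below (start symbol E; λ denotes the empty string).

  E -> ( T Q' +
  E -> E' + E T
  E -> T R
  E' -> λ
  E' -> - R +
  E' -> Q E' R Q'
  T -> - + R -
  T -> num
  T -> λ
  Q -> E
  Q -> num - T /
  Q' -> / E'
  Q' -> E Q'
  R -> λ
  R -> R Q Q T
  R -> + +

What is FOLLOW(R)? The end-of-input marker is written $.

In E -> T R: R is at the end, add FOLLOW(E) = { $, (, +, -, /, num }.
In E' -> - R +: add FIRST(+) = { + }.
In E' -> Q E' R Q': add FIRST(Q') = { (, +, -, /, num }.
In T -> - + R -: add FIRST(-) = { - }.
In R -> R Q Q T: add FIRST(Q Q T)\{λ} = { (, +, -, /, num }.
  Since Q Q T is nullable, also add FOLLOW(R) = { $, (, +, -, /, num }.
Union: FOLLOW(R) = { $, (, +, -, /, num }.

{ $, (, +, -, /, num }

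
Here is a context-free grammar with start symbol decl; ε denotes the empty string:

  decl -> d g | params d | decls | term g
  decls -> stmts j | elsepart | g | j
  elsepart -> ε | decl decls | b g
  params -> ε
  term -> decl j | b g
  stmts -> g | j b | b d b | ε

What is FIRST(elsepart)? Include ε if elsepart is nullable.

{ b, d, g, j, ε }

elsepart -> ε contributes ε.
From elsepart -> decl decls: decl, decls nullable, take FIRST(decl) ∪ FIRST(decls) = { b, d, g, j }; also ε since the whole RHS is nullable.
elsepart -> b g contributes {b}.
Union: FIRST(elsepart) = { b, d, g, j, ε }.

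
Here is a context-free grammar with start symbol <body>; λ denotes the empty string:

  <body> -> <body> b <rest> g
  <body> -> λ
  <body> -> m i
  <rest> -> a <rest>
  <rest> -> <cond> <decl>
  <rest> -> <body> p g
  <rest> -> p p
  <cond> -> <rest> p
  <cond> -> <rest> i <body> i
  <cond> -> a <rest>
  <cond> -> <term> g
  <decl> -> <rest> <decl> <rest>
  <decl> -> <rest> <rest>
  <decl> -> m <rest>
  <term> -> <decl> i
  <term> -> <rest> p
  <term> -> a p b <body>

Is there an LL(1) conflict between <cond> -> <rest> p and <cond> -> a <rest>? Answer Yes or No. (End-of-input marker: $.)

Yes

FIRST(<rest> p) = { a, b, m, p } and FIRST(a <rest>) = { a }.
Both contain a, so the two alternatives are not disjoint — LL(1) conflict.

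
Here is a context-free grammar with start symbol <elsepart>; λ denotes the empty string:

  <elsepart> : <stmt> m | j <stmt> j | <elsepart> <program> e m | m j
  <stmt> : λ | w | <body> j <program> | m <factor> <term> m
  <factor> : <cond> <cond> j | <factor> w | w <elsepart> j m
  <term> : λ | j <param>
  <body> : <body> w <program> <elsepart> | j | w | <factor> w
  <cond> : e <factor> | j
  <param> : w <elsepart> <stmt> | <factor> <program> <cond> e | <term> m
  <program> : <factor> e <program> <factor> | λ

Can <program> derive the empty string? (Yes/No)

Yes

<program> has an λ-production, so <program> ⇒ λ.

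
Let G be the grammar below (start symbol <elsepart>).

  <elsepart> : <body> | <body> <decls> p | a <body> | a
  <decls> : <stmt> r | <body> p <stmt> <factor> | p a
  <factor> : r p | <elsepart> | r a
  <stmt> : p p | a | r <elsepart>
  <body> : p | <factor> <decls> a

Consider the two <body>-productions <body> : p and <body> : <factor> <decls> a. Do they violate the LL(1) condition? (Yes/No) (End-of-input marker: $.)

FIRST(p) = { p } and FIRST(<factor> <decls> a) = { a, p, r }.
Both contain p, so the two alternatives are not disjoint — LL(1) conflict.

Yes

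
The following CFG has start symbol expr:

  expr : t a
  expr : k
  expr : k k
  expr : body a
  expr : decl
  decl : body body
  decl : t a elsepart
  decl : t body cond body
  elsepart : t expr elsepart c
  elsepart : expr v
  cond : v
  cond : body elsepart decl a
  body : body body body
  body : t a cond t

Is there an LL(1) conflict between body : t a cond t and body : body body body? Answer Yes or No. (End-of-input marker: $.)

Yes

FIRST(t a cond t) = { t } and FIRST(body body body) = { t }.
Both contain t, so the two alternatives are not disjoint — LL(1) conflict.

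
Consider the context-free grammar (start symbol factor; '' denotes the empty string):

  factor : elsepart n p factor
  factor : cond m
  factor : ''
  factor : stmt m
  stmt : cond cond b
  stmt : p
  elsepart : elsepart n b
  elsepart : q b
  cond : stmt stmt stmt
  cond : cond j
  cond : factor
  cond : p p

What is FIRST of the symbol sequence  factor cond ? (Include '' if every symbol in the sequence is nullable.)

Add FIRST(factor)\{''} = { b, j, m, p, q }; factor is nullable, continue.
Add FIRST(cond)\{''} = { b, j, m, p, q }; cond is nullable, continue.
Every symbol is nullable, so include ''.

{ b, j, m, p, q, '' }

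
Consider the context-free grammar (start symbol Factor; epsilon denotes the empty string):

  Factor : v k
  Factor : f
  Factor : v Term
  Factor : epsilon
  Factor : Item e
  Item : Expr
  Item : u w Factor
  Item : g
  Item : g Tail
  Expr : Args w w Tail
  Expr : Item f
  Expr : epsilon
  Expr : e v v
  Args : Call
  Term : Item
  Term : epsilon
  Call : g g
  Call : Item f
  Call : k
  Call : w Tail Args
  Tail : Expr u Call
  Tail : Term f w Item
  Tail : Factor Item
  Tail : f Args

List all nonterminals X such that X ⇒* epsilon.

{ Expr, Factor, Item, Tail, Term }

Directly nullable (have an epsilon-production): Factor, Expr, Term.
Tail : Factor Item with every symbol nullable, so Tail is nullable.
Item : Expr with every symbol nullable, so Item is nullable.
No other nonterminal has a production whose RHS symbols are all nullable.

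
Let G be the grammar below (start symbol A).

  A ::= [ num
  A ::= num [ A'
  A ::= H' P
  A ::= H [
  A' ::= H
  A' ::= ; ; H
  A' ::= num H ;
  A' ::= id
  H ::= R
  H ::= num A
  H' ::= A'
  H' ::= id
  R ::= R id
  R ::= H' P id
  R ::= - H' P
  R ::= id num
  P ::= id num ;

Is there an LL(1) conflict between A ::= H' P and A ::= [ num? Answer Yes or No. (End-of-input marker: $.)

No

FIRST(H' P) = { -, ;, id, num } and FIRST([ num) = { [ }.
The FIRST sets are disjoint and neither alternative is nullable — no conflict.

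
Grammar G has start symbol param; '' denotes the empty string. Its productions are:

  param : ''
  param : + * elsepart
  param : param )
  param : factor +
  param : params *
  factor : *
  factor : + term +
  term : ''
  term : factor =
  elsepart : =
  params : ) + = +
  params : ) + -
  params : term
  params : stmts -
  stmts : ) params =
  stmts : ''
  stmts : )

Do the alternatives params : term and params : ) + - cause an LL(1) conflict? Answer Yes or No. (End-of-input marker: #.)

FIRST(term) = { *, +, '' } and FIRST() + -) = { ) }.
The first is nullable but FOLLOW(params) = { *, = } is disjoint from FIRST of the second.

No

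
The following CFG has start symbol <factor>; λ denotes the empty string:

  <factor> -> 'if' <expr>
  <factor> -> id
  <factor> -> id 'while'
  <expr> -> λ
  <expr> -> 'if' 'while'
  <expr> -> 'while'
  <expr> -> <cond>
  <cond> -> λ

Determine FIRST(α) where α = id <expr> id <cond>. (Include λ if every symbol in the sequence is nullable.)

{ id }

id is a terminal; add {id} and stop.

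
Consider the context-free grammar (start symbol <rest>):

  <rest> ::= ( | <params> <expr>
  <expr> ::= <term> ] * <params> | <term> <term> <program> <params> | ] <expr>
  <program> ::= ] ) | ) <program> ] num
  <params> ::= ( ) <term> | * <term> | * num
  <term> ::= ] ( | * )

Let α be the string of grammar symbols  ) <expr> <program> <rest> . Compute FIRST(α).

{ ) }

) is a terminal; add {)} and stop.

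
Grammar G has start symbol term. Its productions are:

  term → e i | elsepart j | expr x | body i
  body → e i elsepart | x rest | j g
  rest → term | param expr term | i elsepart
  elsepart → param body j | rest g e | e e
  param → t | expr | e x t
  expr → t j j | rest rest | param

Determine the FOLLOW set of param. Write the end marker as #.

{ e, i, j, t, x }

In rest → param expr term: add FIRST(expr term) = { e, i, j, t, x }.
In elsepart → param body j: add FIRST(body j) = { e, j, x }.
In expr → param: param is at the end, add FOLLOW(expr) = { e, i, j, t, x }.
Union: FOLLOW(param) = { e, i, j, t, x }.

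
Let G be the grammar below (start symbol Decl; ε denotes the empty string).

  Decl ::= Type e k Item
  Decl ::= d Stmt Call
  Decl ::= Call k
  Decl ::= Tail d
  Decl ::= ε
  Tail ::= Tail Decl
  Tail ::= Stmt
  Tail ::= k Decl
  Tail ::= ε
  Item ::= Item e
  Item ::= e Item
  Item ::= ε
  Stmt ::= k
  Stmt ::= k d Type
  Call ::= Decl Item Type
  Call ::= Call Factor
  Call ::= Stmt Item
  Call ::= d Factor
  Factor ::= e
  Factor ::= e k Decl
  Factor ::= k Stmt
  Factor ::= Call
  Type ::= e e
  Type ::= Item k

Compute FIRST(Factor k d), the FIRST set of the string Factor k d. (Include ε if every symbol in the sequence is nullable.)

{ d, e, k }

Add FIRST(Factor) = { d, e, k }; Factor is not nullable, stop.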